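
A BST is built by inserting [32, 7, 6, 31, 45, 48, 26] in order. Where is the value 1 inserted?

Starting tree (level order): [32, 7, 45, 6, 31, None, 48, None, None, 26]
Insertion path: 32 -> 7 -> 6
Result: insert 1 as left child of 6
Final tree (level order): [32, 7, 45, 6, 31, None, 48, 1, None, 26]


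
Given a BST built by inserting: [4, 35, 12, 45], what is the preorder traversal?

Tree insertion order: [4, 35, 12, 45]
Tree (level-order array): [4, None, 35, 12, 45]
Preorder traversal: [4, 35, 12, 45]


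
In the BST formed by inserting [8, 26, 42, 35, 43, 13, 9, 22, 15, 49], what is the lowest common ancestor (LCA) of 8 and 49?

Tree insertion order: [8, 26, 42, 35, 43, 13, 9, 22, 15, 49]
Tree (level-order array): [8, None, 26, 13, 42, 9, 22, 35, 43, None, None, 15, None, None, None, None, 49]
In a BST, the LCA of p=8, q=49 is the first node v on the
root-to-leaf path with p <= v <= q (go left if both < v, right if both > v).
Walk from root:
  at 8: 8 <= 8 <= 49, this is the LCA
LCA = 8


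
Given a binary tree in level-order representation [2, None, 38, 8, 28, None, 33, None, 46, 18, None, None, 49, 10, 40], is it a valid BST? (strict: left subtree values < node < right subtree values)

Level-order array: [2, None, 38, 8, 28, None, 33, None, 46, 18, None, None, 49, 10, 40]
Validate using subtree bounds (lo, hi): at each node, require lo < value < hi,
then recurse left with hi=value and right with lo=value.
Preorder trace (stopping at first violation):
  at node 2 with bounds (-inf, +inf): OK
  at node 38 with bounds (2, +inf): OK
  at node 8 with bounds (2, 38): OK
  at node 33 with bounds (8, 38): OK
  at node 18 with bounds (8, 33): OK
  at node 10 with bounds (8, 18): OK
  at node 40 with bounds (18, 33): VIOLATION
Node 40 violates its bound: not (18 < 40 < 33).
Result: Not a valid BST


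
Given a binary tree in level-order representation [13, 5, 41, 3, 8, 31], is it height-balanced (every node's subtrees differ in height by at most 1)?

Tree (level-order array): [13, 5, 41, 3, 8, 31]
Definition: a tree is height-balanced if, at every node, |h(left) - h(right)| <= 1 (empty subtree has height -1).
Bottom-up per-node check:
  node 3: h_left=-1, h_right=-1, diff=0 [OK], height=0
  node 8: h_left=-1, h_right=-1, diff=0 [OK], height=0
  node 5: h_left=0, h_right=0, diff=0 [OK], height=1
  node 31: h_left=-1, h_right=-1, diff=0 [OK], height=0
  node 41: h_left=0, h_right=-1, diff=1 [OK], height=1
  node 13: h_left=1, h_right=1, diff=0 [OK], height=2
All nodes satisfy the balance condition.
Result: Balanced


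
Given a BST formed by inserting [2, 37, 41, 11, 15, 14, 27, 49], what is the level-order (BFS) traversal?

Tree insertion order: [2, 37, 41, 11, 15, 14, 27, 49]
Tree (level-order array): [2, None, 37, 11, 41, None, 15, None, 49, 14, 27]
BFS from the root, enqueuing left then right child of each popped node:
  queue [2] -> pop 2, enqueue [37], visited so far: [2]
  queue [37] -> pop 37, enqueue [11, 41], visited so far: [2, 37]
  queue [11, 41] -> pop 11, enqueue [15], visited so far: [2, 37, 11]
  queue [41, 15] -> pop 41, enqueue [49], visited so far: [2, 37, 11, 41]
  queue [15, 49] -> pop 15, enqueue [14, 27], visited so far: [2, 37, 11, 41, 15]
  queue [49, 14, 27] -> pop 49, enqueue [none], visited so far: [2, 37, 11, 41, 15, 49]
  queue [14, 27] -> pop 14, enqueue [none], visited so far: [2, 37, 11, 41, 15, 49, 14]
  queue [27] -> pop 27, enqueue [none], visited so far: [2, 37, 11, 41, 15, 49, 14, 27]
Result: [2, 37, 11, 41, 15, 49, 14, 27]


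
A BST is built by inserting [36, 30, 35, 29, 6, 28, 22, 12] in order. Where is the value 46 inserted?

Starting tree (level order): [36, 30, None, 29, 35, 6, None, None, None, None, 28, 22, None, 12]
Insertion path: 36
Result: insert 46 as right child of 36
Final tree (level order): [36, 30, 46, 29, 35, None, None, 6, None, None, None, None, 28, 22, None, 12]


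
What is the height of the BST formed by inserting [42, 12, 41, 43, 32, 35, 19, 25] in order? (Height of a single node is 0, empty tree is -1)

Insertion order: [42, 12, 41, 43, 32, 35, 19, 25]
Tree (level-order array): [42, 12, 43, None, 41, None, None, 32, None, 19, 35, None, 25]
Compute height bottom-up (empty subtree = -1):
  height(25) = 1 + max(-1, -1) = 0
  height(19) = 1 + max(-1, 0) = 1
  height(35) = 1 + max(-1, -1) = 0
  height(32) = 1 + max(1, 0) = 2
  height(41) = 1 + max(2, -1) = 3
  height(12) = 1 + max(-1, 3) = 4
  height(43) = 1 + max(-1, -1) = 0
  height(42) = 1 + max(4, 0) = 5
Height = 5


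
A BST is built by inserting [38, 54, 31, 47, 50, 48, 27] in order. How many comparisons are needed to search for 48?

Search path for 48: 38 -> 54 -> 47 -> 50 -> 48
Found: True
Comparisons: 5


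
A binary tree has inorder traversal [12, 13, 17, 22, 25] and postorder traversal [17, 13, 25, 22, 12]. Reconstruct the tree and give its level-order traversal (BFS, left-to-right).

Inorder:   [12, 13, 17, 22, 25]
Postorder: [17, 13, 25, 22, 12]
Algorithm: postorder visits root last, so walk postorder right-to-left;
each value is the root of the current inorder slice — split it at that
value, recurse on the right subtree first, then the left.
Recursive splits:
  root=12; inorder splits into left=[], right=[13, 17, 22, 25]
  root=22; inorder splits into left=[13, 17], right=[25]
  root=25; inorder splits into left=[], right=[]
  root=13; inorder splits into left=[], right=[17]
  root=17; inorder splits into left=[], right=[]
Reconstructed level-order: [12, 22, 13, 25, 17]


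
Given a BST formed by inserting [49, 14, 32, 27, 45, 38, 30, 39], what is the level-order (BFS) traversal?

Tree insertion order: [49, 14, 32, 27, 45, 38, 30, 39]
Tree (level-order array): [49, 14, None, None, 32, 27, 45, None, 30, 38, None, None, None, None, 39]
BFS from the root, enqueuing left then right child of each popped node:
  queue [49] -> pop 49, enqueue [14], visited so far: [49]
  queue [14] -> pop 14, enqueue [32], visited so far: [49, 14]
  queue [32] -> pop 32, enqueue [27, 45], visited so far: [49, 14, 32]
  queue [27, 45] -> pop 27, enqueue [30], visited so far: [49, 14, 32, 27]
  queue [45, 30] -> pop 45, enqueue [38], visited so far: [49, 14, 32, 27, 45]
  queue [30, 38] -> pop 30, enqueue [none], visited so far: [49, 14, 32, 27, 45, 30]
  queue [38] -> pop 38, enqueue [39], visited so far: [49, 14, 32, 27, 45, 30, 38]
  queue [39] -> pop 39, enqueue [none], visited so far: [49, 14, 32, 27, 45, 30, 38, 39]
Result: [49, 14, 32, 27, 45, 30, 38, 39]


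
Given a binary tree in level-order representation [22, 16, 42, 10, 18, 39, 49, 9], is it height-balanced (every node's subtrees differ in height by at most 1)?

Tree (level-order array): [22, 16, 42, 10, 18, 39, 49, 9]
Definition: a tree is height-balanced if, at every node, |h(left) - h(right)| <= 1 (empty subtree has height -1).
Bottom-up per-node check:
  node 9: h_left=-1, h_right=-1, diff=0 [OK], height=0
  node 10: h_left=0, h_right=-1, diff=1 [OK], height=1
  node 18: h_left=-1, h_right=-1, diff=0 [OK], height=0
  node 16: h_left=1, h_right=0, diff=1 [OK], height=2
  node 39: h_left=-1, h_right=-1, diff=0 [OK], height=0
  node 49: h_left=-1, h_right=-1, diff=0 [OK], height=0
  node 42: h_left=0, h_right=0, diff=0 [OK], height=1
  node 22: h_left=2, h_right=1, diff=1 [OK], height=3
All nodes satisfy the balance condition.
Result: Balanced


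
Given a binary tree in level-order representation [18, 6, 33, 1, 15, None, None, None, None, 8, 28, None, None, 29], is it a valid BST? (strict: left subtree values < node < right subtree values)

Level-order array: [18, 6, 33, 1, 15, None, None, None, None, 8, 28, None, None, 29]
Validate using subtree bounds (lo, hi): at each node, require lo < value < hi,
then recurse left with hi=value and right with lo=value.
Preorder trace (stopping at first violation):
  at node 18 with bounds (-inf, +inf): OK
  at node 6 with bounds (-inf, 18): OK
  at node 1 with bounds (-inf, 6): OK
  at node 15 with bounds (6, 18): OK
  at node 8 with bounds (6, 15): OK
  at node 28 with bounds (15, 18): VIOLATION
Node 28 violates its bound: not (15 < 28 < 18).
Result: Not a valid BST


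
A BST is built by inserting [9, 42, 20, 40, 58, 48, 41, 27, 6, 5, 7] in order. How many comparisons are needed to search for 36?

Search path for 36: 9 -> 42 -> 20 -> 40 -> 27
Found: False
Comparisons: 5


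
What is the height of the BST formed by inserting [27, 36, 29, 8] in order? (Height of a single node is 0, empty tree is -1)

Insertion order: [27, 36, 29, 8]
Tree (level-order array): [27, 8, 36, None, None, 29]
Compute height bottom-up (empty subtree = -1):
  height(8) = 1 + max(-1, -1) = 0
  height(29) = 1 + max(-1, -1) = 0
  height(36) = 1 + max(0, -1) = 1
  height(27) = 1 + max(0, 1) = 2
Height = 2


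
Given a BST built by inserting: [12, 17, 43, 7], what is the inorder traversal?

Tree insertion order: [12, 17, 43, 7]
Tree (level-order array): [12, 7, 17, None, None, None, 43]
Inorder traversal: [7, 12, 17, 43]


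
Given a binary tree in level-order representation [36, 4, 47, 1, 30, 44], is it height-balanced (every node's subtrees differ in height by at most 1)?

Tree (level-order array): [36, 4, 47, 1, 30, 44]
Definition: a tree is height-balanced if, at every node, |h(left) - h(right)| <= 1 (empty subtree has height -1).
Bottom-up per-node check:
  node 1: h_left=-1, h_right=-1, diff=0 [OK], height=0
  node 30: h_left=-1, h_right=-1, diff=0 [OK], height=0
  node 4: h_left=0, h_right=0, diff=0 [OK], height=1
  node 44: h_left=-1, h_right=-1, diff=0 [OK], height=0
  node 47: h_left=0, h_right=-1, diff=1 [OK], height=1
  node 36: h_left=1, h_right=1, diff=0 [OK], height=2
All nodes satisfy the balance condition.
Result: Balanced


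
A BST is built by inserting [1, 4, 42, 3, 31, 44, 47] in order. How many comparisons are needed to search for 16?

Search path for 16: 1 -> 4 -> 42 -> 31
Found: False
Comparisons: 4


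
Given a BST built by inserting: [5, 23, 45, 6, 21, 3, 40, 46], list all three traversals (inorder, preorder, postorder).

Tree insertion order: [5, 23, 45, 6, 21, 3, 40, 46]
Tree (level-order array): [5, 3, 23, None, None, 6, 45, None, 21, 40, 46]
Inorder (L, root, R): [3, 5, 6, 21, 23, 40, 45, 46]
Preorder (root, L, R): [5, 3, 23, 6, 21, 45, 40, 46]
Postorder (L, R, root): [3, 21, 6, 40, 46, 45, 23, 5]


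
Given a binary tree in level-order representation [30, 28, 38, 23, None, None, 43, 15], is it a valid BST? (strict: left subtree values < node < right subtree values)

Level-order array: [30, 28, 38, 23, None, None, 43, 15]
Validate using subtree bounds (lo, hi): at each node, require lo < value < hi,
then recurse left with hi=value and right with lo=value.
Preorder trace (stopping at first violation):
  at node 30 with bounds (-inf, +inf): OK
  at node 28 with bounds (-inf, 30): OK
  at node 23 with bounds (-inf, 28): OK
  at node 15 with bounds (-inf, 23): OK
  at node 38 with bounds (30, +inf): OK
  at node 43 with bounds (38, +inf): OK
No violation found at any node.
Result: Valid BST


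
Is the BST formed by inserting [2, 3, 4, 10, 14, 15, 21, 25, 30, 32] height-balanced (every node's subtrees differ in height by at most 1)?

Tree (level-order array): [2, None, 3, None, 4, None, 10, None, 14, None, 15, None, 21, None, 25, None, 30, None, 32]
Definition: a tree is height-balanced if, at every node, |h(left) - h(right)| <= 1 (empty subtree has height -1).
Bottom-up per-node check:
  node 32: h_left=-1, h_right=-1, diff=0 [OK], height=0
  node 30: h_left=-1, h_right=0, diff=1 [OK], height=1
  node 25: h_left=-1, h_right=1, diff=2 [FAIL (|-1-1|=2 > 1)], height=2
  node 21: h_left=-1, h_right=2, diff=3 [FAIL (|-1-2|=3 > 1)], height=3
  node 15: h_left=-1, h_right=3, diff=4 [FAIL (|-1-3|=4 > 1)], height=4
  node 14: h_left=-1, h_right=4, diff=5 [FAIL (|-1-4|=5 > 1)], height=5
  node 10: h_left=-1, h_right=5, diff=6 [FAIL (|-1-5|=6 > 1)], height=6
  node 4: h_left=-1, h_right=6, diff=7 [FAIL (|-1-6|=7 > 1)], height=7
  node 3: h_left=-1, h_right=7, diff=8 [FAIL (|-1-7|=8 > 1)], height=8
  node 2: h_left=-1, h_right=8, diff=9 [FAIL (|-1-8|=9 > 1)], height=9
Node 25 violates the condition: |-1 - 1| = 2 > 1.
Result: Not balanced


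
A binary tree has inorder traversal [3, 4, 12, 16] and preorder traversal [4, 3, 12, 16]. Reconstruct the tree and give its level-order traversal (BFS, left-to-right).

Inorder:  [3, 4, 12, 16]
Preorder: [4, 3, 12, 16]
Algorithm: preorder visits root first, so consume preorder in order;
for each root, split the current inorder slice at that value into
left-subtree inorder and right-subtree inorder, then recurse.
Recursive splits:
  root=4; inorder splits into left=[3], right=[12, 16]
  root=3; inorder splits into left=[], right=[]
  root=12; inorder splits into left=[], right=[16]
  root=16; inorder splits into left=[], right=[]
Reconstructed level-order: [4, 3, 12, 16]


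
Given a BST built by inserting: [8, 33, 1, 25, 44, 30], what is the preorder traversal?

Tree insertion order: [8, 33, 1, 25, 44, 30]
Tree (level-order array): [8, 1, 33, None, None, 25, 44, None, 30]
Preorder traversal: [8, 1, 33, 25, 30, 44]


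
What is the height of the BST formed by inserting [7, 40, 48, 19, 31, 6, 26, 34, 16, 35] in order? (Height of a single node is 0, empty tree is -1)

Insertion order: [7, 40, 48, 19, 31, 6, 26, 34, 16, 35]
Tree (level-order array): [7, 6, 40, None, None, 19, 48, 16, 31, None, None, None, None, 26, 34, None, None, None, 35]
Compute height bottom-up (empty subtree = -1):
  height(6) = 1 + max(-1, -1) = 0
  height(16) = 1 + max(-1, -1) = 0
  height(26) = 1 + max(-1, -1) = 0
  height(35) = 1 + max(-1, -1) = 0
  height(34) = 1 + max(-1, 0) = 1
  height(31) = 1 + max(0, 1) = 2
  height(19) = 1 + max(0, 2) = 3
  height(48) = 1 + max(-1, -1) = 0
  height(40) = 1 + max(3, 0) = 4
  height(7) = 1 + max(0, 4) = 5
Height = 5


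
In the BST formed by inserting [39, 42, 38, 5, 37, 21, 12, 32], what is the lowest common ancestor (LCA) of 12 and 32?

Tree insertion order: [39, 42, 38, 5, 37, 21, 12, 32]
Tree (level-order array): [39, 38, 42, 5, None, None, None, None, 37, 21, None, 12, 32]
In a BST, the LCA of p=12, q=32 is the first node v on the
root-to-leaf path with p <= v <= q (go left if both < v, right if both > v).
Walk from root:
  at 39: both 12 and 32 < 39, go left
  at 38: both 12 and 32 < 38, go left
  at 5: both 12 and 32 > 5, go right
  at 37: both 12 and 32 < 37, go left
  at 21: 12 <= 21 <= 32, this is the LCA
LCA = 21


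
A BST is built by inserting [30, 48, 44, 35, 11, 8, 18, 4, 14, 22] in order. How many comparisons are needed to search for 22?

Search path for 22: 30 -> 11 -> 18 -> 22
Found: True
Comparisons: 4


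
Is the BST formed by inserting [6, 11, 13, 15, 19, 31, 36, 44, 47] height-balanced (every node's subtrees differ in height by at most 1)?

Tree (level-order array): [6, None, 11, None, 13, None, 15, None, 19, None, 31, None, 36, None, 44, None, 47]
Definition: a tree is height-balanced if, at every node, |h(left) - h(right)| <= 1 (empty subtree has height -1).
Bottom-up per-node check:
  node 47: h_left=-1, h_right=-1, diff=0 [OK], height=0
  node 44: h_left=-1, h_right=0, diff=1 [OK], height=1
  node 36: h_left=-1, h_right=1, diff=2 [FAIL (|-1-1|=2 > 1)], height=2
  node 31: h_left=-1, h_right=2, diff=3 [FAIL (|-1-2|=3 > 1)], height=3
  node 19: h_left=-1, h_right=3, diff=4 [FAIL (|-1-3|=4 > 1)], height=4
  node 15: h_left=-1, h_right=4, diff=5 [FAIL (|-1-4|=5 > 1)], height=5
  node 13: h_left=-1, h_right=5, diff=6 [FAIL (|-1-5|=6 > 1)], height=6
  node 11: h_left=-1, h_right=6, diff=7 [FAIL (|-1-6|=7 > 1)], height=7
  node 6: h_left=-1, h_right=7, diff=8 [FAIL (|-1-7|=8 > 1)], height=8
Node 36 violates the condition: |-1 - 1| = 2 > 1.
Result: Not balanced


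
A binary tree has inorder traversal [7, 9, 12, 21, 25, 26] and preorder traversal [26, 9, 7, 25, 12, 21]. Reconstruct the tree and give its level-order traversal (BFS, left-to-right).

Inorder:  [7, 9, 12, 21, 25, 26]
Preorder: [26, 9, 7, 25, 12, 21]
Algorithm: preorder visits root first, so consume preorder in order;
for each root, split the current inorder slice at that value into
left-subtree inorder and right-subtree inorder, then recurse.
Recursive splits:
  root=26; inorder splits into left=[7, 9, 12, 21, 25], right=[]
  root=9; inorder splits into left=[7], right=[12, 21, 25]
  root=7; inorder splits into left=[], right=[]
  root=25; inorder splits into left=[12, 21], right=[]
  root=12; inorder splits into left=[], right=[21]
  root=21; inorder splits into left=[], right=[]
Reconstructed level-order: [26, 9, 7, 25, 12, 21]


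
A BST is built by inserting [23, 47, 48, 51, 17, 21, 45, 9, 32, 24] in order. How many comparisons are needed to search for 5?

Search path for 5: 23 -> 17 -> 9
Found: False
Comparisons: 3


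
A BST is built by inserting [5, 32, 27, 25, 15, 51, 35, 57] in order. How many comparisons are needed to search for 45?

Search path for 45: 5 -> 32 -> 51 -> 35
Found: False
Comparisons: 4


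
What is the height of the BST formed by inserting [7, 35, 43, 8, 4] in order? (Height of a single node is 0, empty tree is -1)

Insertion order: [7, 35, 43, 8, 4]
Tree (level-order array): [7, 4, 35, None, None, 8, 43]
Compute height bottom-up (empty subtree = -1):
  height(4) = 1 + max(-1, -1) = 0
  height(8) = 1 + max(-1, -1) = 0
  height(43) = 1 + max(-1, -1) = 0
  height(35) = 1 + max(0, 0) = 1
  height(7) = 1 + max(0, 1) = 2
Height = 2


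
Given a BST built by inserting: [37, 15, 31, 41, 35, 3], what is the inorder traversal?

Tree insertion order: [37, 15, 31, 41, 35, 3]
Tree (level-order array): [37, 15, 41, 3, 31, None, None, None, None, None, 35]
Inorder traversal: [3, 15, 31, 35, 37, 41]


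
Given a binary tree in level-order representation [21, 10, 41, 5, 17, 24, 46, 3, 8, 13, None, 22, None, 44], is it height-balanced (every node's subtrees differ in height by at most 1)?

Tree (level-order array): [21, 10, 41, 5, 17, 24, 46, 3, 8, 13, None, 22, None, 44]
Definition: a tree is height-balanced if, at every node, |h(left) - h(right)| <= 1 (empty subtree has height -1).
Bottom-up per-node check:
  node 3: h_left=-1, h_right=-1, diff=0 [OK], height=0
  node 8: h_left=-1, h_right=-1, diff=0 [OK], height=0
  node 5: h_left=0, h_right=0, diff=0 [OK], height=1
  node 13: h_left=-1, h_right=-1, diff=0 [OK], height=0
  node 17: h_left=0, h_right=-1, diff=1 [OK], height=1
  node 10: h_left=1, h_right=1, diff=0 [OK], height=2
  node 22: h_left=-1, h_right=-1, diff=0 [OK], height=0
  node 24: h_left=0, h_right=-1, diff=1 [OK], height=1
  node 44: h_left=-1, h_right=-1, diff=0 [OK], height=0
  node 46: h_left=0, h_right=-1, diff=1 [OK], height=1
  node 41: h_left=1, h_right=1, diff=0 [OK], height=2
  node 21: h_left=2, h_right=2, diff=0 [OK], height=3
All nodes satisfy the balance condition.
Result: Balanced


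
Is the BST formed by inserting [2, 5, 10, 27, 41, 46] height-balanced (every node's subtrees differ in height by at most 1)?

Tree (level-order array): [2, None, 5, None, 10, None, 27, None, 41, None, 46]
Definition: a tree is height-balanced if, at every node, |h(left) - h(right)| <= 1 (empty subtree has height -1).
Bottom-up per-node check:
  node 46: h_left=-1, h_right=-1, diff=0 [OK], height=0
  node 41: h_left=-1, h_right=0, diff=1 [OK], height=1
  node 27: h_left=-1, h_right=1, diff=2 [FAIL (|-1-1|=2 > 1)], height=2
  node 10: h_left=-1, h_right=2, diff=3 [FAIL (|-1-2|=3 > 1)], height=3
  node 5: h_left=-1, h_right=3, diff=4 [FAIL (|-1-3|=4 > 1)], height=4
  node 2: h_left=-1, h_right=4, diff=5 [FAIL (|-1-4|=5 > 1)], height=5
Node 27 violates the condition: |-1 - 1| = 2 > 1.
Result: Not balanced


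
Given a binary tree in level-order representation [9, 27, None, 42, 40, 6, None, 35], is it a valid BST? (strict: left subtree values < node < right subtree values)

Level-order array: [9, 27, None, 42, 40, 6, None, 35]
Validate using subtree bounds (lo, hi): at each node, require lo < value < hi,
then recurse left with hi=value and right with lo=value.
Preorder trace (stopping at first violation):
  at node 9 with bounds (-inf, +inf): OK
  at node 27 with bounds (-inf, 9): VIOLATION
Node 27 violates its bound: not (-inf < 27 < 9).
Result: Not a valid BST


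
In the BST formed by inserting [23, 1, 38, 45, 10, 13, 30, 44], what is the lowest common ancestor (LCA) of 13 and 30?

Tree insertion order: [23, 1, 38, 45, 10, 13, 30, 44]
Tree (level-order array): [23, 1, 38, None, 10, 30, 45, None, 13, None, None, 44]
In a BST, the LCA of p=13, q=30 is the first node v on the
root-to-leaf path with p <= v <= q (go left if both < v, right if both > v).
Walk from root:
  at 23: 13 <= 23 <= 30, this is the LCA
LCA = 23


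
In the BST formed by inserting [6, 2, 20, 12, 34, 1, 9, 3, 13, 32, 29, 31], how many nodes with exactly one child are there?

Tree built from: [6, 2, 20, 12, 34, 1, 9, 3, 13, 32, 29, 31]
Tree (level-order array): [6, 2, 20, 1, 3, 12, 34, None, None, None, None, 9, 13, 32, None, None, None, None, None, 29, None, None, 31]
Rule: These are nodes with exactly 1 non-null child.
Per-node child counts:
  node 6: 2 child(ren)
  node 2: 2 child(ren)
  node 1: 0 child(ren)
  node 3: 0 child(ren)
  node 20: 2 child(ren)
  node 12: 2 child(ren)
  node 9: 0 child(ren)
  node 13: 0 child(ren)
  node 34: 1 child(ren)
  node 32: 1 child(ren)
  node 29: 1 child(ren)
  node 31: 0 child(ren)
Matching nodes: [34, 32, 29]
Count of nodes with exactly one child: 3


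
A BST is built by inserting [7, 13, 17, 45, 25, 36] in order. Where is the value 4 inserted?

Starting tree (level order): [7, None, 13, None, 17, None, 45, 25, None, None, 36]
Insertion path: 7
Result: insert 4 as left child of 7
Final tree (level order): [7, 4, 13, None, None, None, 17, None, 45, 25, None, None, 36]


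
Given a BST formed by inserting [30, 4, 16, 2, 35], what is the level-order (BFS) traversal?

Tree insertion order: [30, 4, 16, 2, 35]
Tree (level-order array): [30, 4, 35, 2, 16]
BFS from the root, enqueuing left then right child of each popped node:
  queue [30] -> pop 30, enqueue [4, 35], visited so far: [30]
  queue [4, 35] -> pop 4, enqueue [2, 16], visited so far: [30, 4]
  queue [35, 2, 16] -> pop 35, enqueue [none], visited so far: [30, 4, 35]
  queue [2, 16] -> pop 2, enqueue [none], visited so far: [30, 4, 35, 2]
  queue [16] -> pop 16, enqueue [none], visited so far: [30, 4, 35, 2, 16]
Result: [30, 4, 35, 2, 16]


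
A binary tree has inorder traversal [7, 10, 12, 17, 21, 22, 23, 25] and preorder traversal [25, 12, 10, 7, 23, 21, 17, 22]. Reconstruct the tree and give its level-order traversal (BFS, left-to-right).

Inorder:  [7, 10, 12, 17, 21, 22, 23, 25]
Preorder: [25, 12, 10, 7, 23, 21, 17, 22]
Algorithm: preorder visits root first, so consume preorder in order;
for each root, split the current inorder slice at that value into
left-subtree inorder and right-subtree inorder, then recurse.
Recursive splits:
  root=25; inorder splits into left=[7, 10, 12, 17, 21, 22, 23], right=[]
  root=12; inorder splits into left=[7, 10], right=[17, 21, 22, 23]
  root=10; inorder splits into left=[7], right=[]
  root=7; inorder splits into left=[], right=[]
  root=23; inorder splits into left=[17, 21, 22], right=[]
  root=21; inorder splits into left=[17], right=[22]
  root=17; inorder splits into left=[], right=[]
  root=22; inorder splits into left=[], right=[]
Reconstructed level-order: [25, 12, 10, 23, 7, 21, 17, 22]


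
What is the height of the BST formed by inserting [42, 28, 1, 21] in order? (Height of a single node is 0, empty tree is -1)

Insertion order: [42, 28, 1, 21]
Tree (level-order array): [42, 28, None, 1, None, None, 21]
Compute height bottom-up (empty subtree = -1):
  height(21) = 1 + max(-1, -1) = 0
  height(1) = 1 + max(-1, 0) = 1
  height(28) = 1 + max(1, -1) = 2
  height(42) = 1 + max(2, -1) = 3
Height = 3


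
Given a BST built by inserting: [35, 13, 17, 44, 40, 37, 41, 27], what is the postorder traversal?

Tree insertion order: [35, 13, 17, 44, 40, 37, 41, 27]
Tree (level-order array): [35, 13, 44, None, 17, 40, None, None, 27, 37, 41]
Postorder traversal: [27, 17, 13, 37, 41, 40, 44, 35]


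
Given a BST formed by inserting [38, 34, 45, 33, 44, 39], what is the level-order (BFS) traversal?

Tree insertion order: [38, 34, 45, 33, 44, 39]
Tree (level-order array): [38, 34, 45, 33, None, 44, None, None, None, 39]
BFS from the root, enqueuing left then right child of each popped node:
  queue [38] -> pop 38, enqueue [34, 45], visited so far: [38]
  queue [34, 45] -> pop 34, enqueue [33], visited so far: [38, 34]
  queue [45, 33] -> pop 45, enqueue [44], visited so far: [38, 34, 45]
  queue [33, 44] -> pop 33, enqueue [none], visited so far: [38, 34, 45, 33]
  queue [44] -> pop 44, enqueue [39], visited so far: [38, 34, 45, 33, 44]
  queue [39] -> pop 39, enqueue [none], visited so far: [38, 34, 45, 33, 44, 39]
Result: [38, 34, 45, 33, 44, 39]


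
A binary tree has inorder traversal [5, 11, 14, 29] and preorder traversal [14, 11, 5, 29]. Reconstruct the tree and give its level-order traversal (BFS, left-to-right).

Inorder:  [5, 11, 14, 29]
Preorder: [14, 11, 5, 29]
Algorithm: preorder visits root first, so consume preorder in order;
for each root, split the current inorder slice at that value into
left-subtree inorder and right-subtree inorder, then recurse.
Recursive splits:
  root=14; inorder splits into left=[5, 11], right=[29]
  root=11; inorder splits into left=[5], right=[]
  root=5; inorder splits into left=[], right=[]
  root=29; inorder splits into left=[], right=[]
Reconstructed level-order: [14, 11, 29, 5]


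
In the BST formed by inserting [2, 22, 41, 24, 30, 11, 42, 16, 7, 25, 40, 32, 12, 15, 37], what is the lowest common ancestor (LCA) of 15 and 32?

Tree insertion order: [2, 22, 41, 24, 30, 11, 42, 16, 7, 25, 40, 32, 12, 15, 37]
Tree (level-order array): [2, None, 22, 11, 41, 7, 16, 24, 42, None, None, 12, None, None, 30, None, None, None, 15, 25, 40, None, None, None, None, 32, None, None, 37]
In a BST, the LCA of p=15, q=32 is the first node v on the
root-to-leaf path with p <= v <= q (go left if both < v, right if both > v).
Walk from root:
  at 2: both 15 and 32 > 2, go right
  at 22: 15 <= 22 <= 32, this is the LCA
LCA = 22


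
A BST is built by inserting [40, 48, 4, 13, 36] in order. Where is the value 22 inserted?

Starting tree (level order): [40, 4, 48, None, 13, None, None, None, 36]
Insertion path: 40 -> 4 -> 13 -> 36
Result: insert 22 as left child of 36
Final tree (level order): [40, 4, 48, None, 13, None, None, None, 36, 22]


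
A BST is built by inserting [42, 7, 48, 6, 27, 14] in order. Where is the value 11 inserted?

Starting tree (level order): [42, 7, 48, 6, 27, None, None, None, None, 14]
Insertion path: 42 -> 7 -> 27 -> 14
Result: insert 11 as left child of 14
Final tree (level order): [42, 7, 48, 6, 27, None, None, None, None, 14, None, 11]


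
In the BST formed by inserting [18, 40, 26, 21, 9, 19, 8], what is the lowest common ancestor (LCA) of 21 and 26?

Tree insertion order: [18, 40, 26, 21, 9, 19, 8]
Tree (level-order array): [18, 9, 40, 8, None, 26, None, None, None, 21, None, 19]
In a BST, the LCA of p=21, q=26 is the first node v on the
root-to-leaf path with p <= v <= q (go left if both < v, right if both > v).
Walk from root:
  at 18: both 21 and 26 > 18, go right
  at 40: both 21 and 26 < 40, go left
  at 26: 21 <= 26 <= 26, this is the LCA
LCA = 26


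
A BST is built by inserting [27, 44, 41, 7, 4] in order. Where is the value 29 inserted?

Starting tree (level order): [27, 7, 44, 4, None, 41]
Insertion path: 27 -> 44 -> 41
Result: insert 29 as left child of 41
Final tree (level order): [27, 7, 44, 4, None, 41, None, None, None, 29]


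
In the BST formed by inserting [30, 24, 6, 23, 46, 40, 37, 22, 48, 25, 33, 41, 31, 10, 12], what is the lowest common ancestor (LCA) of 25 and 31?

Tree insertion order: [30, 24, 6, 23, 46, 40, 37, 22, 48, 25, 33, 41, 31, 10, 12]
Tree (level-order array): [30, 24, 46, 6, 25, 40, 48, None, 23, None, None, 37, 41, None, None, 22, None, 33, None, None, None, 10, None, 31, None, None, 12]
In a BST, the LCA of p=25, q=31 is the first node v on the
root-to-leaf path with p <= v <= q (go left if both < v, right if both > v).
Walk from root:
  at 30: 25 <= 30 <= 31, this is the LCA
LCA = 30


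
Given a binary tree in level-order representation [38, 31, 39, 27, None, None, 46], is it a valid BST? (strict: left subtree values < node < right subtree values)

Level-order array: [38, 31, 39, 27, None, None, 46]
Validate using subtree bounds (lo, hi): at each node, require lo < value < hi,
then recurse left with hi=value and right with lo=value.
Preorder trace (stopping at first violation):
  at node 38 with bounds (-inf, +inf): OK
  at node 31 with bounds (-inf, 38): OK
  at node 27 with bounds (-inf, 31): OK
  at node 39 with bounds (38, +inf): OK
  at node 46 with bounds (39, +inf): OK
No violation found at any node.
Result: Valid BST


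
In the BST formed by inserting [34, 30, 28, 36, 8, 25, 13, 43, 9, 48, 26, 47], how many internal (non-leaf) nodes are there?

Tree built from: [34, 30, 28, 36, 8, 25, 13, 43, 9, 48, 26, 47]
Tree (level-order array): [34, 30, 36, 28, None, None, 43, 8, None, None, 48, None, 25, 47, None, 13, 26, None, None, 9]
Rule: An internal node has at least one child.
Per-node child counts:
  node 34: 2 child(ren)
  node 30: 1 child(ren)
  node 28: 1 child(ren)
  node 8: 1 child(ren)
  node 25: 2 child(ren)
  node 13: 1 child(ren)
  node 9: 0 child(ren)
  node 26: 0 child(ren)
  node 36: 1 child(ren)
  node 43: 1 child(ren)
  node 48: 1 child(ren)
  node 47: 0 child(ren)
Matching nodes: [34, 30, 28, 8, 25, 13, 36, 43, 48]
Count of internal (non-leaf) nodes: 9


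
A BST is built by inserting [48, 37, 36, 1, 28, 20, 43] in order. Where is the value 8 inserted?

Starting tree (level order): [48, 37, None, 36, 43, 1, None, None, None, None, 28, 20]
Insertion path: 48 -> 37 -> 36 -> 1 -> 28 -> 20
Result: insert 8 as left child of 20
Final tree (level order): [48, 37, None, 36, 43, 1, None, None, None, None, 28, 20, None, 8]


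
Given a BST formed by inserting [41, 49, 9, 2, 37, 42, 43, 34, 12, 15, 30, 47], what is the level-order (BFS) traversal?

Tree insertion order: [41, 49, 9, 2, 37, 42, 43, 34, 12, 15, 30, 47]
Tree (level-order array): [41, 9, 49, 2, 37, 42, None, None, None, 34, None, None, 43, 12, None, None, 47, None, 15, None, None, None, 30]
BFS from the root, enqueuing left then right child of each popped node:
  queue [41] -> pop 41, enqueue [9, 49], visited so far: [41]
  queue [9, 49] -> pop 9, enqueue [2, 37], visited so far: [41, 9]
  queue [49, 2, 37] -> pop 49, enqueue [42], visited so far: [41, 9, 49]
  queue [2, 37, 42] -> pop 2, enqueue [none], visited so far: [41, 9, 49, 2]
  queue [37, 42] -> pop 37, enqueue [34], visited so far: [41, 9, 49, 2, 37]
  queue [42, 34] -> pop 42, enqueue [43], visited so far: [41, 9, 49, 2, 37, 42]
  queue [34, 43] -> pop 34, enqueue [12], visited so far: [41, 9, 49, 2, 37, 42, 34]
  queue [43, 12] -> pop 43, enqueue [47], visited so far: [41, 9, 49, 2, 37, 42, 34, 43]
  queue [12, 47] -> pop 12, enqueue [15], visited so far: [41, 9, 49, 2, 37, 42, 34, 43, 12]
  queue [47, 15] -> pop 47, enqueue [none], visited so far: [41, 9, 49, 2, 37, 42, 34, 43, 12, 47]
  queue [15] -> pop 15, enqueue [30], visited so far: [41, 9, 49, 2, 37, 42, 34, 43, 12, 47, 15]
  queue [30] -> pop 30, enqueue [none], visited so far: [41, 9, 49, 2, 37, 42, 34, 43, 12, 47, 15, 30]
Result: [41, 9, 49, 2, 37, 42, 34, 43, 12, 47, 15, 30]


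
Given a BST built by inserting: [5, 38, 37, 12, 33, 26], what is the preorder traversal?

Tree insertion order: [5, 38, 37, 12, 33, 26]
Tree (level-order array): [5, None, 38, 37, None, 12, None, None, 33, 26]
Preorder traversal: [5, 38, 37, 12, 33, 26]


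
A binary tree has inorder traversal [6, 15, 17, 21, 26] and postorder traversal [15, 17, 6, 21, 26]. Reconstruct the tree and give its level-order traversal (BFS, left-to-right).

Inorder:   [6, 15, 17, 21, 26]
Postorder: [15, 17, 6, 21, 26]
Algorithm: postorder visits root last, so walk postorder right-to-left;
each value is the root of the current inorder slice — split it at that
value, recurse on the right subtree first, then the left.
Recursive splits:
  root=26; inorder splits into left=[6, 15, 17, 21], right=[]
  root=21; inorder splits into left=[6, 15, 17], right=[]
  root=6; inorder splits into left=[], right=[15, 17]
  root=17; inorder splits into left=[15], right=[]
  root=15; inorder splits into left=[], right=[]
Reconstructed level-order: [26, 21, 6, 17, 15]


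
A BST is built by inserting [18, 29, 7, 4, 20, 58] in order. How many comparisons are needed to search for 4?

Search path for 4: 18 -> 7 -> 4
Found: True
Comparisons: 3


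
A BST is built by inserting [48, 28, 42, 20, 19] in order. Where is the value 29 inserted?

Starting tree (level order): [48, 28, None, 20, 42, 19]
Insertion path: 48 -> 28 -> 42
Result: insert 29 as left child of 42
Final tree (level order): [48, 28, None, 20, 42, 19, None, 29]


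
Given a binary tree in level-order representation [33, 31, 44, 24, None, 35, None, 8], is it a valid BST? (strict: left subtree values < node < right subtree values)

Level-order array: [33, 31, 44, 24, None, 35, None, 8]
Validate using subtree bounds (lo, hi): at each node, require lo < value < hi,
then recurse left with hi=value and right with lo=value.
Preorder trace (stopping at first violation):
  at node 33 with bounds (-inf, +inf): OK
  at node 31 with bounds (-inf, 33): OK
  at node 24 with bounds (-inf, 31): OK
  at node 8 with bounds (-inf, 24): OK
  at node 44 with bounds (33, +inf): OK
  at node 35 with bounds (33, 44): OK
No violation found at any node.
Result: Valid BST


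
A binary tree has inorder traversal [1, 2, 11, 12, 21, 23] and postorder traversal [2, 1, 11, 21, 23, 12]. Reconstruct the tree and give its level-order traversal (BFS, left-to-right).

Inorder:   [1, 2, 11, 12, 21, 23]
Postorder: [2, 1, 11, 21, 23, 12]
Algorithm: postorder visits root last, so walk postorder right-to-left;
each value is the root of the current inorder slice — split it at that
value, recurse on the right subtree first, then the left.
Recursive splits:
  root=12; inorder splits into left=[1, 2, 11], right=[21, 23]
  root=23; inorder splits into left=[21], right=[]
  root=21; inorder splits into left=[], right=[]
  root=11; inorder splits into left=[1, 2], right=[]
  root=1; inorder splits into left=[], right=[2]
  root=2; inorder splits into left=[], right=[]
Reconstructed level-order: [12, 11, 23, 1, 21, 2]


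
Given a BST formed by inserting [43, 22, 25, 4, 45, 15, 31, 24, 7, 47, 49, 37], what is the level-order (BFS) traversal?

Tree insertion order: [43, 22, 25, 4, 45, 15, 31, 24, 7, 47, 49, 37]
Tree (level-order array): [43, 22, 45, 4, 25, None, 47, None, 15, 24, 31, None, 49, 7, None, None, None, None, 37]
BFS from the root, enqueuing left then right child of each popped node:
  queue [43] -> pop 43, enqueue [22, 45], visited so far: [43]
  queue [22, 45] -> pop 22, enqueue [4, 25], visited so far: [43, 22]
  queue [45, 4, 25] -> pop 45, enqueue [47], visited so far: [43, 22, 45]
  queue [4, 25, 47] -> pop 4, enqueue [15], visited so far: [43, 22, 45, 4]
  queue [25, 47, 15] -> pop 25, enqueue [24, 31], visited so far: [43, 22, 45, 4, 25]
  queue [47, 15, 24, 31] -> pop 47, enqueue [49], visited so far: [43, 22, 45, 4, 25, 47]
  queue [15, 24, 31, 49] -> pop 15, enqueue [7], visited so far: [43, 22, 45, 4, 25, 47, 15]
  queue [24, 31, 49, 7] -> pop 24, enqueue [none], visited so far: [43, 22, 45, 4, 25, 47, 15, 24]
  queue [31, 49, 7] -> pop 31, enqueue [37], visited so far: [43, 22, 45, 4, 25, 47, 15, 24, 31]
  queue [49, 7, 37] -> pop 49, enqueue [none], visited so far: [43, 22, 45, 4, 25, 47, 15, 24, 31, 49]
  queue [7, 37] -> pop 7, enqueue [none], visited so far: [43, 22, 45, 4, 25, 47, 15, 24, 31, 49, 7]
  queue [37] -> pop 37, enqueue [none], visited so far: [43, 22, 45, 4, 25, 47, 15, 24, 31, 49, 7, 37]
Result: [43, 22, 45, 4, 25, 47, 15, 24, 31, 49, 7, 37]


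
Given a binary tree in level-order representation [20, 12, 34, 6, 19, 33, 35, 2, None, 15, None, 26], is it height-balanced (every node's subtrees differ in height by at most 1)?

Tree (level-order array): [20, 12, 34, 6, 19, 33, 35, 2, None, 15, None, 26]
Definition: a tree is height-balanced if, at every node, |h(left) - h(right)| <= 1 (empty subtree has height -1).
Bottom-up per-node check:
  node 2: h_left=-1, h_right=-1, diff=0 [OK], height=0
  node 6: h_left=0, h_right=-1, diff=1 [OK], height=1
  node 15: h_left=-1, h_right=-1, diff=0 [OK], height=0
  node 19: h_left=0, h_right=-1, diff=1 [OK], height=1
  node 12: h_left=1, h_right=1, diff=0 [OK], height=2
  node 26: h_left=-1, h_right=-1, diff=0 [OK], height=0
  node 33: h_left=0, h_right=-1, diff=1 [OK], height=1
  node 35: h_left=-1, h_right=-1, diff=0 [OK], height=0
  node 34: h_left=1, h_right=0, diff=1 [OK], height=2
  node 20: h_left=2, h_right=2, diff=0 [OK], height=3
All nodes satisfy the balance condition.
Result: Balanced


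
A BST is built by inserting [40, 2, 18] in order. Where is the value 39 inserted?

Starting tree (level order): [40, 2, None, None, 18]
Insertion path: 40 -> 2 -> 18
Result: insert 39 as right child of 18
Final tree (level order): [40, 2, None, None, 18, None, 39]


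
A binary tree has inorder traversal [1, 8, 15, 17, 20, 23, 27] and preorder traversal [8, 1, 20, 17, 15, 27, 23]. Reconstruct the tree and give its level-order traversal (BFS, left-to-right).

Inorder:  [1, 8, 15, 17, 20, 23, 27]
Preorder: [8, 1, 20, 17, 15, 27, 23]
Algorithm: preorder visits root first, so consume preorder in order;
for each root, split the current inorder slice at that value into
left-subtree inorder and right-subtree inorder, then recurse.
Recursive splits:
  root=8; inorder splits into left=[1], right=[15, 17, 20, 23, 27]
  root=1; inorder splits into left=[], right=[]
  root=20; inorder splits into left=[15, 17], right=[23, 27]
  root=17; inorder splits into left=[15], right=[]
  root=15; inorder splits into left=[], right=[]
  root=27; inorder splits into left=[23], right=[]
  root=23; inorder splits into left=[], right=[]
Reconstructed level-order: [8, 1, 20, 17, 27, 15, 23]


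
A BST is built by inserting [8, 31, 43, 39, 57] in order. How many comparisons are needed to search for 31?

Search path for 31: 8 -> 31
Found: True
Comparisons: 2


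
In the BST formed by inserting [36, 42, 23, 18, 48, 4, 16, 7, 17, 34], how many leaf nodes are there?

Tree built from: [36, 42, 23, 18, 48, 4, 16, 7, 17, 34]
Tree (level-order array): [36, 23, 42, 18, 34, None, 48, 4, None, None, None, None, None, None, 16, 7, 17]
Rule: A leaf has 0 children.
Per-node child counts:
  node 36: 2 child(ren)
  node 23: 2 child(ren)
  node 18: 1 child(ren)
  node 4: 1 child(ren)
  node 16: 2 child(ren)
  node 7: 0 child(ren)
  node 17: 0 child(ren)
  node 34: 0 child(ren)
  node 42: 1 child(ren)
  node 48: 0 child(ren)
Matching nodes: [7, 17, 34, 48]
Count of leaf nodes: 4


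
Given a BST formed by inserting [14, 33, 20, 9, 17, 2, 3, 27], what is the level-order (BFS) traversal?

Tree insertion order: [14, 33, 20, 9, 17, 2, 3, 27]
Tree (level-order array): [14, 9, 33, 2, None, 20, None, None, 3, 17, 27]
BFS from the root, enqueuing left then right child of each popped node:
  queue [14] -> pop 14, enqueue [9, 33], visited so far: [14]
  queue [9, 33] -> pop 9, enqueue [2], visited so far: [14, 9]
  queue [33, 2] -> pop 33, enqueue [20], visited so far: [14, 9, 33]
  queue [2, 20] -> pop 2, enqueue [3], visited so far: [14, 9, 33, 2]
  queue [20, 3] -> pop 20, enqueue [17, 27], visited so far: [14, 9, 33, 2, 20]
  queue [3, 17, 27] -> pop 3, enqueue [none], visited so far: [14, 9, 33, 2, 20, 3]
  queue [17, 27] -> pop 17, enqueue [none], visited so far: [14, 9, 33, 2, 20, 3, 17]
  queue [27] -> pop 27, enqueue [none], visited so far: [14, 9, 33, 2, 20, 3, 17, 27]
Result: [14, 9, 33, 2, 20, 3, 17, 27]


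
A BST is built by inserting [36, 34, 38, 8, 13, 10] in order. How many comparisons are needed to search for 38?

Search path for 38: 36 -> 38
Found: True
Comparisons: 2
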